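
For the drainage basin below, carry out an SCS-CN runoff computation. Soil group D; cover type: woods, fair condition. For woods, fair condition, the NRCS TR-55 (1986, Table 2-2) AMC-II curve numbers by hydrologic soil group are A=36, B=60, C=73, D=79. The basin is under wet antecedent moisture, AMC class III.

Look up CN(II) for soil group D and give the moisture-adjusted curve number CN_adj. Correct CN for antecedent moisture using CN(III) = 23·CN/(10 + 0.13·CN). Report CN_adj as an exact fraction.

CN_adj = 181700/2027 ≈ 89.640

NRCS table: woods, fair condition, soil group D → CN(II) = 79
CN(III) from CN(II)=79: (23·79)/(10 + 0.13·79) = 181700/2027 ≈ 89.640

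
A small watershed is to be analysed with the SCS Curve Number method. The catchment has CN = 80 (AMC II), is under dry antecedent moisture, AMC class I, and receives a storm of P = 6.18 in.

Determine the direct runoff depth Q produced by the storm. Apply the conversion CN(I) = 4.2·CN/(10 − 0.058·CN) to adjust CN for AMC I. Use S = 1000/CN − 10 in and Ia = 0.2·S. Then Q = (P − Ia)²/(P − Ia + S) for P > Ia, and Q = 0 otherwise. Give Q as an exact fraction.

CN(I) from CN(II)=80: (4.2·80)/(10 − 0.058·80) = 4200/67 ≈ 62.687
S = 1000/(4200/67) − 10 = 125/21 in ≈ 5.952 in
Initial abstraction Ia = S/5 = (125/21)/5 = 25/21 ≈ 1.190 in
P − Ia = 6.180 − 1.190 = 5239/1050 ≈ 4.990 in (> 0, runoff occurs)
Runoff Q = (P−Ia)²/(P−Ia+S) = (4.990)²/(4.990+5.952) = 27447121/12063450 ≈ 2.275 in

Q = 27447121/12063450 in ≈ 2.275 in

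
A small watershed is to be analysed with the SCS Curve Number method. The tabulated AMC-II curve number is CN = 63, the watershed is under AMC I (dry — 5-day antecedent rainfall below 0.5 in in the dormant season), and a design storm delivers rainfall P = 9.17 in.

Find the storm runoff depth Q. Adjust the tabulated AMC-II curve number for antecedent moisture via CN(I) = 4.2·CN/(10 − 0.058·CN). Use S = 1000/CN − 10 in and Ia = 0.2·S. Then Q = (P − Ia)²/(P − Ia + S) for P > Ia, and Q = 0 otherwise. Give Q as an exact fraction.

Q = 710971062481/356309169300 in ≈ 1.995 in

CN(I) from CN(II)=63: (4.2·63)/(10 − 0.058·63) = 132300/3173 ≈ 41.696
Max retention: S = 1000/(132300/3173) − 10 = 18500/1323 in (≈ 13.983 in)
Initial abstraction Ia = S/5 = (18500/1323)/5 = 3700/1323 ≈ 2.797 in
Excess rainfall: 9.170 − 2.797 = 6.373 in; P > Ia so Q > 0
Q = (843191/132300)²/((843191/132300) + 18500/1323) = (710971062481/17503290000)/(2693191/132300) = 710971062481/356309169300 in ≈ 1.995 in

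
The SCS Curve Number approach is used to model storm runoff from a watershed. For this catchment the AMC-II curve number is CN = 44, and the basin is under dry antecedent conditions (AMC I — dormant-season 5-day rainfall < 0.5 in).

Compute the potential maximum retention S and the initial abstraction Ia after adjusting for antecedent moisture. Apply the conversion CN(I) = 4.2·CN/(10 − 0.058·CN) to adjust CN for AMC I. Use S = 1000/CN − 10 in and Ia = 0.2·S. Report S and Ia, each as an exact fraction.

S = 1000/33 in ≈ 30.303 in; Ia = 200/33 in ≈ 6.061 in

CN(I) from CN(II)=44: (4.2·44)/(10 − 0.058·44) = 3300/133 ≈ 24.812
Max retention: S = 1000/(3300/133) − 10 = 1000/33 in (≈ 30.303 in)
Initial abstraction Ia = S/5 = (1000/33)/5 = 200/33 ≈ 6.061 in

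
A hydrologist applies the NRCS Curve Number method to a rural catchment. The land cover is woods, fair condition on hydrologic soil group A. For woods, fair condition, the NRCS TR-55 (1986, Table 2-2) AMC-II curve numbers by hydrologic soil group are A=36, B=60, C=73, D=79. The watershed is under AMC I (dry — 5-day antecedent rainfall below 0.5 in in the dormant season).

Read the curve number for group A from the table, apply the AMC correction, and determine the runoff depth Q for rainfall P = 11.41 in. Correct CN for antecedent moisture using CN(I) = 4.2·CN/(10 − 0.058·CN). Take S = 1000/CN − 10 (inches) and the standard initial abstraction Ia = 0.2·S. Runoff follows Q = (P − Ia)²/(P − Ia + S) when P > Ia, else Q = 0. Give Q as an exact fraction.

NRCS table: woods, fair condition, soil group A → CN(II) = 36
CN(I) from CN(II)=36: (4.2·36)/(10 − 0.058·36) = 18900/989 ≈ 19.110
Max retention: S = 1000/(18900/989) − 10 = 8000/189 in (≈ 42.328 in)
Ia = 0.2S: 0.2·42.328 = 8.466 in (exactly 1600/189)
Excess rainfall: 11.410 − 8.466 = 2.944 in; P > Ia so Q > 0
Q: (55649/18900)² ÷ (855649/18900) = 3096811201/16171766100 in (≈ 0.191 in)

Q = 3096811201/16171766100 in ≈ 0.191 in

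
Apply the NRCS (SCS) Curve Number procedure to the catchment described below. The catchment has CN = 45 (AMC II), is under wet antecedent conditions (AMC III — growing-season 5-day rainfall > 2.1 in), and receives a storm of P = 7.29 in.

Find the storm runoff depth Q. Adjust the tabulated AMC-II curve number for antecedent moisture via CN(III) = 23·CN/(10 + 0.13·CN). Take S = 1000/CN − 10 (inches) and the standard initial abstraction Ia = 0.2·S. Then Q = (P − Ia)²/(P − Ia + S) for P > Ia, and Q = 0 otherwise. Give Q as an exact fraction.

Q = 16615983409/4945292100 in ≈ 3.360 in

CN(III) from CN(II)=45: (23·45)/(10 + 0.13·45) = 20700/317 ≈ 65.300
Retention S: 1000/CN − 10 with CN=65.300 → S = 1100/207 ≈ 5.314 in
Initial abstraction Ia = S/5 = (1100/207)/5 = 220/207 ≈ 1.063 in
Since P=7.290 > Ia=1.063: effective rainfall P−Ia = 128903/20700 in
Q = (128903/20700)²/((128903/20700) + 1100/207) = (16615983409/428490000)/(238903/20700) = 16615983409/4945292100 in ≈ 3.360 in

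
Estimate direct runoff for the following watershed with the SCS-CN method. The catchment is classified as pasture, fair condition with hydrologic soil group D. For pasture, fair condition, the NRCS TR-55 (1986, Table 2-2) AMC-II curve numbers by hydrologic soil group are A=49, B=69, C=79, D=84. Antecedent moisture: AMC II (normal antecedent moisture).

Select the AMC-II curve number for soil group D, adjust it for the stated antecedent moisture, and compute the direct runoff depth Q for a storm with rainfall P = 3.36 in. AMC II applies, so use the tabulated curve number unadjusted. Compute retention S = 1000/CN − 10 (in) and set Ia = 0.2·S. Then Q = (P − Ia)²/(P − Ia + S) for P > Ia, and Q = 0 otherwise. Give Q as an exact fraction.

Q = 611524/336525 in ≈ 1.817 in

NRCS table: pasture, fair condition, soil group D → CN(II) = 84
AMC II — tabulated CN = 84 applies directly.
Retention S: 1000/CN − 10 with CN=84.000 → S = 40/21 ≈ 1.905 in
Ia = 0.2S: 0.2·1.905 = 0.381 in (exactly 8/21)
P − Ia = 3.360 − 0.381 = 1564/525 ≈ 2.979 in (> 0, runoff occurs)
Q: (1564/525)² ÷ (2564/525) = 611524/336525 in (≈ 1.817 in)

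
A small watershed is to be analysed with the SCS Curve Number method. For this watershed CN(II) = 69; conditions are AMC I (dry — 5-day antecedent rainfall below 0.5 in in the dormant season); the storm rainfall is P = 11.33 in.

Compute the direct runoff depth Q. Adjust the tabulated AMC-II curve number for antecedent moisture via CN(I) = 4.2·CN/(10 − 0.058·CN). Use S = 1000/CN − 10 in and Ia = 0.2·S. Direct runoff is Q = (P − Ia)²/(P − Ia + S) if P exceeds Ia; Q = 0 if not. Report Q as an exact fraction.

CN(I) from CN(II)=69: (4.2·69)/(10 − 0.058·69) = 144900/2999 ≈ 48.316
S = 1000/(144900/2999) − 10 = 15500/1449 in ≈ 10.697 in
Initial abstraction Ia = S/5 = (15500/1449)/5 = 3100/1449 ≈ 2.139 in
P − Ia = 11.330 − 2.139 = 1331717/144900 ≈ 9.191 in (> 0, runoff occurs)
Q: (1331717/144900)² ÷ (2881717/144900) = 1773470168089/417560793300 in (≈ 4.247 in)

Q = 1773470168089/417560793300 in ≈ 4.247 in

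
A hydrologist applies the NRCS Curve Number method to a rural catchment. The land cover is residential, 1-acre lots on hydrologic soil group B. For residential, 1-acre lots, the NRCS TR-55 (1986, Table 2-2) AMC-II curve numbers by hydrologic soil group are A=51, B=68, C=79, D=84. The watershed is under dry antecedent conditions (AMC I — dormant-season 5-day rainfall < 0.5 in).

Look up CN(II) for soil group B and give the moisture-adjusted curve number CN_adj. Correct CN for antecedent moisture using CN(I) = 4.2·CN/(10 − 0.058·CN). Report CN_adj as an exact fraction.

NRCS table: residential, 1-acre lots, soil group B → CN(II) = 68
CN(I) from CN(II)=68: (4.2·68)/(10 − 0.058·68) = 35700/757 ≈ 47.160

CN_adj = 35700/757 ≈ 47.160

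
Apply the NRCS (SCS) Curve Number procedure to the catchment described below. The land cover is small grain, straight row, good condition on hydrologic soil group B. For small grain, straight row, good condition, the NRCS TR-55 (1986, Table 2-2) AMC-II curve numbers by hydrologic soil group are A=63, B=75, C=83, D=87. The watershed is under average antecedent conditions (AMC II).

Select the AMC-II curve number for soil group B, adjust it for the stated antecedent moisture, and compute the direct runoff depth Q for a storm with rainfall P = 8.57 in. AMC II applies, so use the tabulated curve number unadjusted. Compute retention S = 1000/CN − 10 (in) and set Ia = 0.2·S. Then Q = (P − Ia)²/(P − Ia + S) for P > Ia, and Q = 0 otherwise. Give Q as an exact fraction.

Q = 5621641/1011300 in ≈ 5.559 in

NRCS table: small grain, straight row, good condition, soil group B → CN(II) = 75
CN(II) = 75; AMC II needs no correction.
Max retention: S = 1000/75 − 10 = 10/3 in (≈ 3.333 in)
Ia = 0.2S: 0.2·3.333 = 0.667 in (exactly 2/3)
P − Ia = 8.570 − 0.667 = 2371/300 ≈ 7.903 in (> 0, runoff occurs)
Q: (2371/300)² ÷ (3371/300) = 5621641/1011300 in (≈ 5.559 in)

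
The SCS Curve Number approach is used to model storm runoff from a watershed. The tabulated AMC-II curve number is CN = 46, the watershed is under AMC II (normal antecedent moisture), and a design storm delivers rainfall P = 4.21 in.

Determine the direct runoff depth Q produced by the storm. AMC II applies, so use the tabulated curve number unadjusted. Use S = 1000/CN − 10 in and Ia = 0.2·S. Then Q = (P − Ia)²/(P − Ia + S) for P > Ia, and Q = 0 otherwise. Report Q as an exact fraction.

CN(II) = 46; AMC II needs no correction.
Retention S: 1000/CN − 10 with CN=46.000 → S = 270/23 ≈ 11.739 in
Initial abstraction Ia = S/5 = (270/23)/5 = 54/23 ≈ 2.348 in
Since P=4.210 > Ia=2.348: effective rainfall P−Ia = 4283/2300 in
Q: (4283/2300)² ÷ (31283/2300) = 18344089/71950900 in (≈ 0.255 in)

Q = 18344089/71950900 in ≈ 0.255 in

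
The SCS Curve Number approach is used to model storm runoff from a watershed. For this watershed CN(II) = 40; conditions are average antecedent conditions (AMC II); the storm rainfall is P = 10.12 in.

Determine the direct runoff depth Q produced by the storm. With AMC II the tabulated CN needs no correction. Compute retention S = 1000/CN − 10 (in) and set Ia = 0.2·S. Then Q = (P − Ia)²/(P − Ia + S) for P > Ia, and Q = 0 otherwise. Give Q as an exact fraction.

Q = 31684/13825 in ≈ 2.292 in

CN(II) = 40; AMC II needs no correction.
Max retention: S = 1000/40 − 10 = 15 in (≈ 15.000 in)
Initial abstraction Ia = S/5 = 15/5 = 3 ≈ 3.000 in
P − Ia = 10.120 − 3.000 = 178/25 ≈ 7.120 in (> 0, runoff occurs)
Runoff Q = (P−Ia)²/(P−Ia+S) = (7.120)²/(7.120+15.000) = 31684/13825 ≈ 2.292 in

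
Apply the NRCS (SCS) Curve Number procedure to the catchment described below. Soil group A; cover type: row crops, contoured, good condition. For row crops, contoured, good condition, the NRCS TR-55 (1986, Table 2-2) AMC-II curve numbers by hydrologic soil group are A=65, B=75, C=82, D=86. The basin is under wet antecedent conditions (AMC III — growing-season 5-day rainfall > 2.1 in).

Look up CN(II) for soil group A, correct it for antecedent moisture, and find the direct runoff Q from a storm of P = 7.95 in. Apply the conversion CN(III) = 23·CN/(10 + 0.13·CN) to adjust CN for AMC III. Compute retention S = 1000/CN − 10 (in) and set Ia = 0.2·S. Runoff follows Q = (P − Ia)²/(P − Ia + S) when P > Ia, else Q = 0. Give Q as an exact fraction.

Q = 2001757081/351271180 in ≈ 5.699 in

NRCS table: row crops, contoured, good condition, soil group A → CN(II) = 65
CN(III) from CN(II)=65: (23·65)/(10 + 0.13·65) = 29900/369 ≈ 81.030
Retention S: 1000/CN − 10 with CN=81.030 → S = 700/299 ≈ 2.341 in
Ia = 0.2S: 0.2·2.341 = 0.468 in (exactly 140/299)
Excess rainfall: 7.950 − 0.468 = 7.482 in; P > Ia so Q > 0
Q: (44741/5980)² ÷ (58741/5980) = 2001757081/351271180 in (≈ 5.699 in)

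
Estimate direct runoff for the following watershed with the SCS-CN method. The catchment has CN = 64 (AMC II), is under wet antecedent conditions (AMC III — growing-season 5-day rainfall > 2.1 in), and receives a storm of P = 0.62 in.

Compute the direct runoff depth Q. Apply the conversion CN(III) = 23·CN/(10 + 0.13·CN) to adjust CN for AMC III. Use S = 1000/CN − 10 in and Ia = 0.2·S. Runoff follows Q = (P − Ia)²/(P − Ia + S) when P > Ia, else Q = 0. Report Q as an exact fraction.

Q = 90601/13629800 in ≈ 0.007 in

Adjust CN=64 to AMC III: 23·64/(10 + 0.13·64) → 1472 ÷ (458/25) = 18400/229 ≈ 80.349
Retention S: 1000/CN − 10 with CN=80.349 → S = 225/92 ≈ 2.446 in
Ia = 0.2S: 0.2·2.446 = 0.489 in (exactly 45/92)
Since P=0.620 > Ia=0.489: effective rainfall P−Ia = 301/2300 in
Q = (301/2300)²/((301/2300) + 225/92) = (90601/5290000)/(2963/1150) = 90601/13629800 in ≈ 0.007 in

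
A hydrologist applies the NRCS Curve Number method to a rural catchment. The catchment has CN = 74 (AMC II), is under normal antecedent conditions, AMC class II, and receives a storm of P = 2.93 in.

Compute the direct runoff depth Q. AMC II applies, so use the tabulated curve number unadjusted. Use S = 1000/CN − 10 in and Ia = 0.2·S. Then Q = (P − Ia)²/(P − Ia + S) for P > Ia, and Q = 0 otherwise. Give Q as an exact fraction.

AMC II — tabulated CN = 74 applies directly.
Max retention: S = 1000/74 − 10 = 130/37 in (≈ 3.514 in)
Ia = 0.2·(130/37) = 26/37 in ≈ 0.703 in
P − Ia = 2.930 − 0.703 = 8241/3700 ≈ 2.227 in (> 0, runoff occurs)
Q = (8241/3700)²/((8241/3700) + 130/37) = (67914081/13690000)/(21241/3700) = 67914081/78591700 in ≈ 0.864 in

Q = 67914081/78591700 in ≈ 0.864 in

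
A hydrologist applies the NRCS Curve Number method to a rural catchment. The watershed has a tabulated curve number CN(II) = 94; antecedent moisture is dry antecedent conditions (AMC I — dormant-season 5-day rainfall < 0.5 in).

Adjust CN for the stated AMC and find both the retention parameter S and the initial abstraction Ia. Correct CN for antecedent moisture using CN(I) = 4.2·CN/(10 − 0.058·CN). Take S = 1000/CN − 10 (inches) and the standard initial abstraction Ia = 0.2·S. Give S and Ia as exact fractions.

S = 500/329 in ≈ 1.520 in; Ia = 100/329 in ≈ 0.304 in

Adjust CN=94 to AMC I: 4.2·94/(10 − 0.058·94) → (1974/5) ÷ (1137/250) = 32900/379 ≈ 86.807
Max retention: S = 1000/(32900/379) − 10 = 500/329 in (≈ 1.520 in)
Ia = 0.2·(500/329) = 100/329 in ≈ 0.304 in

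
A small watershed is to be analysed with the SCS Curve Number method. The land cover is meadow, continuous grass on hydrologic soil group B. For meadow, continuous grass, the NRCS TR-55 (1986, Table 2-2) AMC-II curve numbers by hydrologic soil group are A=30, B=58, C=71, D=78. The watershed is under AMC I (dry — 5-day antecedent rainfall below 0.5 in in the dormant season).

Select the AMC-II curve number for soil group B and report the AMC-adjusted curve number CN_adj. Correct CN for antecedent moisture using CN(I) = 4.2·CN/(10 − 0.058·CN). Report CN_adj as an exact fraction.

CN_adj = 2900/79 ≈ 36.709

NRCS table: meadow, continuous grass, soil group B → CN(II) = 58
CN(I) from CN(II)=58: (4.2·58)/(10 − 0.058·58) = 2900/79 ≈ 36.709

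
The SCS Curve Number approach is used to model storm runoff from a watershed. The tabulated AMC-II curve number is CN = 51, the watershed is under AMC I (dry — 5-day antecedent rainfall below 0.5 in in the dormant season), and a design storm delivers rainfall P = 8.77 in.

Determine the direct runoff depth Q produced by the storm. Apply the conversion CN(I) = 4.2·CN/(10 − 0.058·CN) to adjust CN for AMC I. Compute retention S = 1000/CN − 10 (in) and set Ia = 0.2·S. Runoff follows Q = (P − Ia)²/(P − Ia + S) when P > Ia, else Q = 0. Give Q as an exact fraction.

CN(I) from CN(II)=51: (4.2·51)/(10 − 0.058·51) = 15300/503 ≈ 30.417
Retention S: 1000/CN − 10 with CN=30.417 → S = 3500/153 ≈ 22.876 in
Initial abstraction Ia = S/5 = (3500/153)/5 = 700/153 ≈ 4.575 in
Excess rainfall: 8.770 − 4.575 = 4.195 in; P > Ia so Q > 0
Q = (64181/15300)²/((64181/15300) + 3500/153) = (4119200761/234090000)/(414181/15300) = 4119200761/6336969300 in ≈ 0.650 in

Q = 4119200761/6336969300 in ≈ 0.650 in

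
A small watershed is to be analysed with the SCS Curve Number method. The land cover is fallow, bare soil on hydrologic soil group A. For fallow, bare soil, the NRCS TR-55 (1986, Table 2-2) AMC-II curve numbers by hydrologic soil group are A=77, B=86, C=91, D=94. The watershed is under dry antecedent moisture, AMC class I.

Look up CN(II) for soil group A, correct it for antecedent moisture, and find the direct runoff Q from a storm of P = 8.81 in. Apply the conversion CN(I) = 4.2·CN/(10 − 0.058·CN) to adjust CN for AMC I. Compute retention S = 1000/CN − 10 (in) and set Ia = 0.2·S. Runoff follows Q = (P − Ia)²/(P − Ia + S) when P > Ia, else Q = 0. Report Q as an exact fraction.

NRCS table: fallow, bare soil, soil group A → CN(II) = 77
CN(I) from CN(II)=77: (4.2·77)/(10 − 0.058·77) = 161700/2767 ≈ 58.439
Retention S: 1000/CN − 10 with CN=58.439 → S = 11500/1617 ≈ 7.112 in
Ia = 0.2·(11500/1617) = 2300/1617 in ≈ 1.422 in
P − Ia = 8.810 − 1.422 = 1194577/161700 ≈ 7.388 in (> 0, runoff occurs)
Runoff Q = (P−Ia)²/(P−Ia+S) = (7.388)²/(7.388+7.112) = 1427014208929/379118100900 ≈ 3.764 in

Q = 1427014208929/379118100900 in ≈ 3.764 in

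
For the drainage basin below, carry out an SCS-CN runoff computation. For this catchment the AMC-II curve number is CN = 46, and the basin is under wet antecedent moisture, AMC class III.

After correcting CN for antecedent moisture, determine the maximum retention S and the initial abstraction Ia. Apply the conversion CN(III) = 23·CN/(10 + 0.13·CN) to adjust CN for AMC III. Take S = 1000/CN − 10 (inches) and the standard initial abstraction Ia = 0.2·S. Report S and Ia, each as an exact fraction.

Adjust CN=46 to AMC III: 23·46/(10 + 0.13·46) → 1058 ÷ (799/50) = 52900/799 ≈ 66.208
S = 1000/(52900/799) − 10 = 2700/529 in ≈ 5.104 in
Ia = 0.2·(2700/529) = 540/529 in ≈ 1.021 in

S = 2700/529 in ≈ 5.104 in; Ia = 540/529 in ≈ 1.021 in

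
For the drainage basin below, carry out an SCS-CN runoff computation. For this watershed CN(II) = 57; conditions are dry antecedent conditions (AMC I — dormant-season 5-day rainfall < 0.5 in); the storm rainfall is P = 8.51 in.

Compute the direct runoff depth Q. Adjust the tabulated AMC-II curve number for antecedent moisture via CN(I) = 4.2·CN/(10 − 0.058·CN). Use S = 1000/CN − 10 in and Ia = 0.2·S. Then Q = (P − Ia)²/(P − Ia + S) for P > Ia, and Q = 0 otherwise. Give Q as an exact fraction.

Q = 346505290609/327816045900 in ≈ 1.057 in

CN(I) from CN(II)=57: (4.2·57)/(10 − 0.058·57) = 119700/3347 ≈ 35.763
S = 1000/(119700/3347) − 10 = 21500/1197 in ≈ 17.962 in
Initial abstraction Ia = S/5 = (21500/1197)/5 = 4300/1197 ≈ 3.592 in
P − Ia = 8.510 − 3.592 = 588647/119700 ≈ 4.918 in (> 0, runoff occurs)
Q: (588647/119700)² ÷ (2738647/119700) = 346505290609/327816045900 in (≈ 1.057 in)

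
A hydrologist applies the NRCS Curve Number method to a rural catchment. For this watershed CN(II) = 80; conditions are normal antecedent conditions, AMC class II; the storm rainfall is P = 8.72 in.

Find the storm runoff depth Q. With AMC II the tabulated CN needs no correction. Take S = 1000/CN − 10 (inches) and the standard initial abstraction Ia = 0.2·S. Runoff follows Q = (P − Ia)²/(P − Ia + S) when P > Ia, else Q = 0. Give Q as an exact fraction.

Q = 168921/26800 in ≈ 6.303 in

Average conditions: CN = 80 (no AMC adjustment).
Retention S: 1000/CN − 10 with CN=80.000 → S = 5/2 ≈ 2.500 in
Ia = 0.2·(5/2) = 1/2 in ≈ 0.500 in
Since P=8.720 > Ia=0.500: effective rainfall P−Ia = 411/50 in
Q: (411/50)² ÷ (268/25) = 168921/26800 in (≈ 6.303 in)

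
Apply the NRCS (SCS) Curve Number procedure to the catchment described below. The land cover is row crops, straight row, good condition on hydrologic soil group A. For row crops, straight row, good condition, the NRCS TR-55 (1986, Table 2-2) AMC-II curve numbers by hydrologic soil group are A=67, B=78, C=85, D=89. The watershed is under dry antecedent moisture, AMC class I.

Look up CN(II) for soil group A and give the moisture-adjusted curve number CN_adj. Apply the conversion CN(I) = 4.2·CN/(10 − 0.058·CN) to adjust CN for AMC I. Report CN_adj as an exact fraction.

NRCS table: row crops, straight row, good condition, soil group A → CN(II) = 67
Adjust CN=67 to AMC I: 4.2·67/(10 − 0.058·67) → (1407/5) ÷ (3057/500) = 46900/1019 ≈ 46.026

CN_adj = 46900/1019 ≈ 46.026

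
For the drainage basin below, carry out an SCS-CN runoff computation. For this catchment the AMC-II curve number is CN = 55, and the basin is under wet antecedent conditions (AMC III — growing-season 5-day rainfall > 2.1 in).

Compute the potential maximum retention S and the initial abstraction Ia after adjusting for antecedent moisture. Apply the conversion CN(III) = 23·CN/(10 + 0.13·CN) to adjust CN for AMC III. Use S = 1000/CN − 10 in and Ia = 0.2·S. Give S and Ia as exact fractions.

Wet (AMC III): CN(III) = 23·55/(10 + 0.13·55) = 1265/(343/20) = 25300/343 ≈ 73.761
Max retention: S = 1000/(25300/343) − 10 = 900/253 in (≈ 3.557 in)
Ia = 0.2S: 0.2·3.557 = 0.711 in (exactly 180/253)

S = 900/253 in ≈ 3.557 in; Ia = 180/253 in ≈ 0.711 in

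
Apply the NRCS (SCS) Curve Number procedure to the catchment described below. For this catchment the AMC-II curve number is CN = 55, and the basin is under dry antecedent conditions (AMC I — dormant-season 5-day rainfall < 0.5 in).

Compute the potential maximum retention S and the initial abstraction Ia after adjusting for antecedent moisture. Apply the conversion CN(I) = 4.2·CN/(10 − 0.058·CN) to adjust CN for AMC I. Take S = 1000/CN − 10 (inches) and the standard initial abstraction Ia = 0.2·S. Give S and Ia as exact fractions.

Dry (AMC I): CN(I) = 4.2·55/(10 − 0.058·55) = 231/(681/100) = 7700/227 ≈ 33.921
Retention S: 1000/CN − 10 with CN=33.921 → S = 1500/77 ≈ 19.481 in
Ia = 0.2S: 0.2·19.481 = 3.896 in (exactly 300/77)

S = 1500/77 in ≈ 19.481 in; Ia = 300/77 in ≈ 3.896 in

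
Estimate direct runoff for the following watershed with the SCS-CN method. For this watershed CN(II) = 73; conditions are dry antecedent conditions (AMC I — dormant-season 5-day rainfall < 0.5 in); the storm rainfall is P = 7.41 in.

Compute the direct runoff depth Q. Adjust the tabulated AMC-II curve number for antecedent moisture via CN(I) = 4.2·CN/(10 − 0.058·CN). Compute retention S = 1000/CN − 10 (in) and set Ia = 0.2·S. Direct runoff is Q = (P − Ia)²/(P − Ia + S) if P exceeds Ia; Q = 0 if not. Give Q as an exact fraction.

Q = 27773133267/12581688700 in ≈ 2.207 in

CN(I) from CN(II)=73: (4.2·73)/(10 − 0.058·73) = 51100/961 ≈ 53.174
S = 1000/(51100/961) − 10 = 4500/511 in ≈ 8.806 in
Initial abstraction Ia = S/5 = (4500/511)/5 = 900/511 ≈ 1.761 in
Excess rainfall: 7.410 − 1.761 = 5.649 in; P > Ia so Q > 0
Q = (288651/51100)²/((288651/51100) + 4500/511) = (83319399801/2611210000)/(738651/51100) = 27773133267/12581688700 in ≈ 2.207 in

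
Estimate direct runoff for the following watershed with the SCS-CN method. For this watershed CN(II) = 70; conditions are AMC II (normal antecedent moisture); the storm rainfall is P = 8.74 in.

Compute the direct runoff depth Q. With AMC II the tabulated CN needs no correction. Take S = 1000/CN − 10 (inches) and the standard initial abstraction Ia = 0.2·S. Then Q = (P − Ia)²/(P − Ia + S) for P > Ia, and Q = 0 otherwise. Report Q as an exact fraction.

Q = 7612081/1490650 in ≈ 5.107 in

Average conditions: CN = 70 (no AMC adjustment).
Max retention: S = 1000/70 − 10 = 30/7 in (≈ 4.286 in)
Ia = 0.2S: 0.2·4.286 = 0.857 in (exactly 6/7)
Excess rainfall: 8.740 − 0.857 = 7.883 in; P > Ia so Q > 0
Q = (2759/350)²/((2759/350) + 30/7) = (7612081/122500)/(4259/350) = 7612081/1490650 in ≈ 5.107 in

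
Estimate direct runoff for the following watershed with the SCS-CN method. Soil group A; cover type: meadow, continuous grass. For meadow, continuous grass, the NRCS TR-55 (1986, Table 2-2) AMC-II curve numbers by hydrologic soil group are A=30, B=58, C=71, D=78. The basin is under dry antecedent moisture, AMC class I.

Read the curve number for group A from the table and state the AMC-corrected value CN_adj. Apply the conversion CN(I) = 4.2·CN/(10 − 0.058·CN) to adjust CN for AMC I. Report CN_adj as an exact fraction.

CN_adj = 900/59 ≈ 15.254

NRCS table: meadow, continuous grass, soil group A → CN(II) = 30
Dry (AMC I): CN(I) = 4.2·30/(10 − 0.058·30) = 126/(413/50) = 900/59 ≈ 15.254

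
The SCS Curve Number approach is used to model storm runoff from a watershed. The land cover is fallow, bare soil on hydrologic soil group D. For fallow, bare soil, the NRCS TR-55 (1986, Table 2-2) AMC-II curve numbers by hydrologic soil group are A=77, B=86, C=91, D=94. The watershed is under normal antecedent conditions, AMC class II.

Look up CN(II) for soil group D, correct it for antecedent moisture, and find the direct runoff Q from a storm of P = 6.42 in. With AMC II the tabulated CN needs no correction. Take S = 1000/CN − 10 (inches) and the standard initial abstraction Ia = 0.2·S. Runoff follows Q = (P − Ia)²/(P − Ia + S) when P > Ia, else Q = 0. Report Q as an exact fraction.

NRCS table: fallow, bare soil, soil group D → CN(II) = 94
AMC II — tabulated CN = 94 applies directly.
Max retention: S = 1000/94 − 10 = 30/47 in (≈ 0.638 in)
Ia = 0.2S: 0.2·0.638 = 0.128 in (exactly 6/47)
Excess rainfall: 6.420 − 0.128 = 6.292 in; P > Ia so Q > 0
Runoff Q = (P−Ia)²/(P−Ia+S) = (6.292)²/(6.292+0.638) = 72885123/12758150 ≈ 5.713 in

Q = 72885123/12758150 in ≈ 5.713 in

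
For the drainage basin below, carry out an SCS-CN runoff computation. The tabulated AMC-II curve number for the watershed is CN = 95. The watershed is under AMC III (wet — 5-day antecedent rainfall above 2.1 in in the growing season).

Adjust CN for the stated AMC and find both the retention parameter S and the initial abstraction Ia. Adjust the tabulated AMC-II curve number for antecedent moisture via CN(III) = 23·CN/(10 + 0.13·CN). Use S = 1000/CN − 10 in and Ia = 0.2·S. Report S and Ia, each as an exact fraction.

S = 100/437 in ≈ 0.229 in; Ia = 20/437 in ≈ 0.046 in

CN(III) from CN(II)=95: (23·95)/(10 + 0.13·95) = 43700/447 ≈ 97.763
Max retention: S = 1000/(43700/447) − 10 = 100/437 in (≈ 0.229 in)
Initial abstraction Ia = S/5 = (100/437)/5 = 20/437 ≈ 0.046 in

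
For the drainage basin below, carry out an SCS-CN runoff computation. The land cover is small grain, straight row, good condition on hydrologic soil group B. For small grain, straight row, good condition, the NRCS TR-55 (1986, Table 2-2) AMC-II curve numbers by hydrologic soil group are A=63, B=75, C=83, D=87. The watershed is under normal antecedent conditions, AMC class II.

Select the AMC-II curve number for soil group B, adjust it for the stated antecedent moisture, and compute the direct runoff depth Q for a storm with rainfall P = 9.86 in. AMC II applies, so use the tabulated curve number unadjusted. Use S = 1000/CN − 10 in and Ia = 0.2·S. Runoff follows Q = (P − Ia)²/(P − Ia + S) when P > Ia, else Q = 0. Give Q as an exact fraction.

Q = 1901641/281850 in ≈ 6.747 in

NRCS table: small grain, straight row, good condition, soil group B → CN(II) = 75
Average conditions: CN = 75 (no AMC adjustment).
S = 1000/75 − 10 = 10/3 in ≈ 3.333 in
Ia = 0.2S: 0.2·3.333 = 0.667 in (exactly 2/3)
P − Ia = 9.860 − 0.667 = 1379/150 ≈ 9.193 in (> 0, runoff occurs)
Q: (1379/150)² ÷ (1879/150) = 1901641/281850 in (≈ 6.747 in)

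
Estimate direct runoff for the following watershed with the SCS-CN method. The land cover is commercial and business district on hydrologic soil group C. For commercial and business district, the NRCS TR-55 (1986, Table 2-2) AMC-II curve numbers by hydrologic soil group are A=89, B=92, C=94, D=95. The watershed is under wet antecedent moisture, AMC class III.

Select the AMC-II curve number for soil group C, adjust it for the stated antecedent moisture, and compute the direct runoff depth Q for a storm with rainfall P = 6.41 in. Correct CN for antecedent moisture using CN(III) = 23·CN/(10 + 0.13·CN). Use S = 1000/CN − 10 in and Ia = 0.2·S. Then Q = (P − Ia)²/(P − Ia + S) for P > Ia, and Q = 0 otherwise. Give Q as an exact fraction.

NRCS table: commercial and business district, soil group C → CN(II) = 94
CN(III) from CN(II)=94: (23·94)/(10 + 0.13·94) = 108100/1111 ≈ 97.300
Max retention: S = 1000/(108100/1111) − 10 = 300/1081 in (≈ 0.278 in)
Ia = 0.2·(300/1081) = 60/1081 in ≈ 0.056 in
Since P=6.410 > Ia=0.056: effective rainfall P−Ia = 686921/108100 in
Q: (686921/108100)² ÷ (716921/108100) = 471860460241/77499160100 in (≈ 6.089 in)

Q = 471860460241/77499160100 in ≈ 6.089 in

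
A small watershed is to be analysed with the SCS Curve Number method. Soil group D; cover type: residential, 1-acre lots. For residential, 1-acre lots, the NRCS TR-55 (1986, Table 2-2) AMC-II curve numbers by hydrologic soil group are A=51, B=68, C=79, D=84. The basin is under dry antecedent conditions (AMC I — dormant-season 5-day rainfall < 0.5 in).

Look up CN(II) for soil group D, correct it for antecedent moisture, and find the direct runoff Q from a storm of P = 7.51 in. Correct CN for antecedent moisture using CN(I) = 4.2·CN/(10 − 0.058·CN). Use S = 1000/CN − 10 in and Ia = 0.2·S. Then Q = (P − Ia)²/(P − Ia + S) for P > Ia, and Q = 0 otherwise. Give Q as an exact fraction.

NRCS table: residential, 1-acre lots, soil group D → CN(II) = 84
Dry (AMC I): CN(I) = 4.2·84/(10 − 0.058·84) = (1764/5)/(641/125) = 44100/641 ≈ 68.799
S = 1000/(44100/641) − 10 = 2000/441 in ≈ 4.535 in
Initial abstraction Ia = S/5 = (2000/441)/5 = 400/441 ≈ 0.907 in
P − Ia = 7.510 − 0.907 = 291191/44100 ≈ 6.603 in (> 0, runoff occurs)
Q: (291191/44100)² ÷ (491191/44100) = 84792198481/21661523100 in (≈ 3.914 in)

Q = 84792198481/21661523100 in ≈ 3.914 in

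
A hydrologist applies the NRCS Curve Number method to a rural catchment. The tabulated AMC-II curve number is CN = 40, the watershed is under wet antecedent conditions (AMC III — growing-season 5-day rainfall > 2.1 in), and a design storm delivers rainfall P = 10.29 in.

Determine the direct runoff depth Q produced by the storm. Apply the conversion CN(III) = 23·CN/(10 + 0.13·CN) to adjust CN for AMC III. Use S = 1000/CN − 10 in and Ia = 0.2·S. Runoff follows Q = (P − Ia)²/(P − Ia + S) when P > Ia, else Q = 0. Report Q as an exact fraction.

CN(III) from CN(II)=40: (23·40)/(10 + 0.13·40) = 1150/19 ≈ 60.526
Max retention: S = 1000/(1150/19) − 10 = 150/23 in (≈ 6.522 in)
Ia = 0.2S: 0.2·6.522 = 1.304 in (exactly 30/23)
P − Ia = 10.290 − 1.304 = 20667/2300 ≈ 8.986 in (> 0, runoff occurs)
Q: (20667/2300)² ÷ (35667/2300) = 47458321/9114900 in (≈ 5.207 in)

Q = 47458321/9114900 in ≈ 5.207 in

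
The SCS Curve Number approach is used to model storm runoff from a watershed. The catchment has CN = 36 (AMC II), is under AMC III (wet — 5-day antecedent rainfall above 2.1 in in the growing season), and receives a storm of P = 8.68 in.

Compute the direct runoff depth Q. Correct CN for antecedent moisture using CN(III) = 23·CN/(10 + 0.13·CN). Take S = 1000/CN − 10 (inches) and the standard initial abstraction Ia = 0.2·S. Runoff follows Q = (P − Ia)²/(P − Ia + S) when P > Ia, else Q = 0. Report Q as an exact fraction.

CN(III) from CN(II)=36: (23·36)/(10 + 0.13·36) = 20700/367 ≈ 56.403
Retention S: 1000/CN − 10 with CN=56.403 → S = 1600/207 ≈ 7.729 in
Ia = 0.2·(1600/207) = 320/207 in ≈ 1.546 in
Excess rainfall: 8.680 − 1.546 = 7.134 in; P > Ia so Q > 0
Q: (36919/5175)² ÷ (76919/5175) = 1363012561/398055825 in (≈ 3.424 in)

Q = 1363012561/398055825 in ≈ 3.424 in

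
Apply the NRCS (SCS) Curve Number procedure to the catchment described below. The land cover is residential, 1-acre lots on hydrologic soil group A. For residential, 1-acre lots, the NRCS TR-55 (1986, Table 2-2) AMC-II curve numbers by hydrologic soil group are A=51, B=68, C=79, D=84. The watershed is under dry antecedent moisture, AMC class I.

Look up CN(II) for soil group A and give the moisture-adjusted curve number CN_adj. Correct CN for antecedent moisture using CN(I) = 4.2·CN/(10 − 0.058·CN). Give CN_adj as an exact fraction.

CN_adj = 15300/503 ≈ 30.417

NRCS table: residential, 1-acre lots, soil group A → CN(II) = 51
Dry (AMC I): CN(I) = 4.2·51/(10 − 0.058·51) = (1071/5)/(3521/500) = 15300/503 ≈ 30.417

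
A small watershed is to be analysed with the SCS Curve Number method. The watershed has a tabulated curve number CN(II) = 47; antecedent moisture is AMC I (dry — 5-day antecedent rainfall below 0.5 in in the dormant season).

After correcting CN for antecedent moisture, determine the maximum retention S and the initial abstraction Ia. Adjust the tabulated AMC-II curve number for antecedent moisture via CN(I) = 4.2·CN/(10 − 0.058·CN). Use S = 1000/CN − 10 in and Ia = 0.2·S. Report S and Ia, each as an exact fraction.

S = 26500/987 in ≈ 26.849 in; Ia = 5300/987 in ≈ 5.370 in

CN(I) from CN(II)=47: (4.2·47)/(10 − 0.058·47) = 98700/3637 ≈ 27.138
Max retention: S = 1000/(98700/3637) − 10 = 26500/987 in (≈ 26.849 in)
Initial abstraction Ia = S/5 = (26500/987)/5 = 5300/987 ≈ 5.370 in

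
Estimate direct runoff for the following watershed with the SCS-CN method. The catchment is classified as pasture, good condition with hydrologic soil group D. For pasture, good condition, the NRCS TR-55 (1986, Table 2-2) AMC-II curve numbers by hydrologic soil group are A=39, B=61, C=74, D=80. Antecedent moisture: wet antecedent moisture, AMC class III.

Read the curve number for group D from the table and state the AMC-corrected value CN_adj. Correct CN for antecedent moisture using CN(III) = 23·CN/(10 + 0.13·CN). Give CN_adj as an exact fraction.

CN_adj = 4600/51 ≈ 90.196

NRCS table: pasture, good condition, soil group D → CN(II) = 80
CN(III) from CN(II)=80: (23·80)/(10 + 0.13·80) = 4600/51 ≈ 90.196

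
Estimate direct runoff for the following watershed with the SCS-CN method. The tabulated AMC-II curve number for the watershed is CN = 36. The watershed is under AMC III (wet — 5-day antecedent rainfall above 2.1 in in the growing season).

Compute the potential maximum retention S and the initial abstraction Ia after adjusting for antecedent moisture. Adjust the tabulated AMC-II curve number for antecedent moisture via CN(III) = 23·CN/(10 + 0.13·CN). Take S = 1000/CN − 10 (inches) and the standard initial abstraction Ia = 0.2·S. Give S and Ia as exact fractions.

S = 1600/207 in ≈ 7.729 in; Ia = 320/207 in ≈ 1.546 in

CN(III) from CN(II)=36: (23·36)/(10 + 0.13·36) = 20700/367 ≈ 56.403
S = 1000/(20700/367) − 10 = 1600/207 in ≈ 7.729 in
Ia = 0.2·(1600/207) = 320/207 in ≈ 1.546 in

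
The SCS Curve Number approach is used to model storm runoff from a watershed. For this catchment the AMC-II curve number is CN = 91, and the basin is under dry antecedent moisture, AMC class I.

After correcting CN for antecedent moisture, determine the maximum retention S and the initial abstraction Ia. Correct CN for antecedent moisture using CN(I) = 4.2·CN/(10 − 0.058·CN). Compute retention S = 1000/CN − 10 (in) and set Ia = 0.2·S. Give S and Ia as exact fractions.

S = 1500/637 in ≈ 2.355 in; Ia = 300/637 in ≈ 0.471 in

CN(I) from CN(II)=91: (4.2·91)/(10 − 0.058·91) = 63700/787 ≈ 80.940
Max retention: S = 1000/(63700/787) − 10 = 1500/637 in (≈ 2.355 in)
Initial abstraction Ia = S/5 = (1500/637)/5 = 300/637 ≈ 0.471 in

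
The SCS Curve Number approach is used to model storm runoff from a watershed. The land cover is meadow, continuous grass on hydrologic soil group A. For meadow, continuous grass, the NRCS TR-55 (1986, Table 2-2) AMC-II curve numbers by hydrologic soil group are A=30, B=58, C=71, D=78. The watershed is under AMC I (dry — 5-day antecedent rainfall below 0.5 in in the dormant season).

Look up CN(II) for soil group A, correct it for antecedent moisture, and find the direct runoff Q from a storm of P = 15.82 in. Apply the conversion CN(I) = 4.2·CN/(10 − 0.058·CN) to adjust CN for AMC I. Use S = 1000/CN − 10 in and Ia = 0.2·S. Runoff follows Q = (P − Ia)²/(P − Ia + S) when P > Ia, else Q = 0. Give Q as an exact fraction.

NRCS table: meadow, continuous grass, soil group A → CN(II) = 30
Dry (AMC I): CN(I) = 4.2·30/(10 − 0.058·30) = 126/(413/50) = 900/59 ≈ 15.254
S = 1000/(900/59) − 10 = 500/9 in ≈ 55.556 in
Initial abstraction Ia = S/5 = (500/9)/5 = 100/9 ≈ 11.111 in
P − Ia = 15.820 − 11.111 = 2119/450 ≈ 4.709 in (> 0, runoff occurs)
Runoff Q = (P−Ia)²/(P−Ia+S) = (4.709)²/(4.709+55.556) = 4490161/12203550 ≈ 0.368 in

Q = 4490161/12203550 in ≈ 0.368 in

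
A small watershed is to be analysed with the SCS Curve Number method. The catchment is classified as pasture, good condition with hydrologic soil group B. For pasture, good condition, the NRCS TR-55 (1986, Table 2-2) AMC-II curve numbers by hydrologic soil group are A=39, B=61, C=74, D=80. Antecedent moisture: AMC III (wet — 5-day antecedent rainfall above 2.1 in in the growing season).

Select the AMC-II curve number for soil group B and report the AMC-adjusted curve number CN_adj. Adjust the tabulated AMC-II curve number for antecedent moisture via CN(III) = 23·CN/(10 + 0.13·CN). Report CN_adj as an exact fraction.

NRCS table: pasture, good condition, soil group B → CN(II) = 61
Wet (AMC III): CN(III) = 23·61/(10 + 0.13·61) = 1403/(1793/100) = 140300/1793 ≈ 78.249

CN_adj = 140300/1793 ≈ 78.249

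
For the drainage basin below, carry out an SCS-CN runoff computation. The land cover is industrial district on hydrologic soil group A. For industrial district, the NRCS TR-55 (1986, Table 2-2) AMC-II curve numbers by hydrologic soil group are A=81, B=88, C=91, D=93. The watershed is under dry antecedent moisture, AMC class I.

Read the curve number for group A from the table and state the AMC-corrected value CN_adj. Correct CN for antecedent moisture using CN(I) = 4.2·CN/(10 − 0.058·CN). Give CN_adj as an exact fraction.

NRCS table: industrial district, soil group A → CN(II) = 81
Adjust CN=81 to AMC I: 4.2·81/(10 − 0.058·81) → (1701/5) ÷ (2651/500) = 170100/2651 ≈ 64.164

CN_adj = 170100/2651 ≈ 64.164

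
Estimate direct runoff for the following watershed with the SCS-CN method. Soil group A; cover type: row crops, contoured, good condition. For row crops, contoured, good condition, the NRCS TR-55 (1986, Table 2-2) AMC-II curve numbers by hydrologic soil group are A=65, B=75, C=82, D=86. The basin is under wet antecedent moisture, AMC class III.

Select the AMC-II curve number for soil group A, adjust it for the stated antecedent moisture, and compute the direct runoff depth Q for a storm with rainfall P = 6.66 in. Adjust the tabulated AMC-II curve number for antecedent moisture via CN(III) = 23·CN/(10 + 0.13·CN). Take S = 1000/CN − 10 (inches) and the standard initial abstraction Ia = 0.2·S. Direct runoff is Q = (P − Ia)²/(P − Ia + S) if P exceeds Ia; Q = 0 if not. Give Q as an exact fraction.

NRCS table: row crops, contoured, good condition, soil group A → CN(II) = 65
CN(III) from CN(II)=65: (23·65)/(10 + 0.13·65) = 29900/369 ≈ 81.030
Max retention: S = 1000/(29900/369) − 10 = 700/299 in (≈ 2.341 in)
Initial abstraction Ia = S/5 = (700/299)/5 = 140/299 ≈ 0.468 in
Excess rainfall: 6.660 − 0.468 = 6.192 in; P > Ia so Q > 0
Q = (92567/14950)²/((92567/14950) + 700/299) = (8568649489/223502500)/(127567/14950) = 8568649489/1907126650 in ≈ 4.493 in

Q = 8568649489/1907126650 in ≈ 4.493 in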